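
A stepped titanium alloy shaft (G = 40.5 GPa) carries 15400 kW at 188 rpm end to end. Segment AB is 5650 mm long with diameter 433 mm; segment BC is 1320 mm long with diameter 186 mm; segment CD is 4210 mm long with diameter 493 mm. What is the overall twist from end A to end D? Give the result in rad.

0.263 rad

ω = 2π·188/60 = 19.69 rad/s, so T = P/ω = 15400×10³ / 19.69 = 782200 N·m.
J_AB = π(0.433)⁴/32 = 3.45×10^-3 m⁴; J_BC = π(0.186)⁴/32 = 1.18×10^-4 m⁴; J_CD = π(0.493)⁴/32 = 5.80×10^-3 m⁴.
θ = (T/G)·Σ L_i/J_i = (782200/40.5×10⁹)·(5.65/3.45×10^-3 + 1.32/1.18×10^-4 + 4.21/5.80×10^-3) = 0.2626 rad.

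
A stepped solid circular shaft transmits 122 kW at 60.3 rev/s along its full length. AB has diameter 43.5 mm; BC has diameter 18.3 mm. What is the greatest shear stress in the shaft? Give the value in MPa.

ω = 2π·60.3 = 378.9 rad/s, so T = P/ω = 122×10³ / 378.9 = 322.0 N·m.
Under the same torque, τ_max = 16T/(πd³) is largest where d is smallest — segment BC (d = 18.3 mm).
τ_max = 16·322.0/(π·(0.0183)³) = 2.676×10^8 Pa.

268 MPa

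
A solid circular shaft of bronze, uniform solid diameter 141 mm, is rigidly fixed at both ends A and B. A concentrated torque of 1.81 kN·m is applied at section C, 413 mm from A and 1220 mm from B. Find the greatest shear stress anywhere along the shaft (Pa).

2.46e6 Pa

With uniform GJ and both ends fixed, compatibility θ_AC = θ_CB gives T_A·a = T_B·b, together with T_A + T_B = T₀.
T_A = T₀·b/(a+b) = 1810·1220/1633 = 1352 N·m; T_B = 457.8 N·m.
τ in each portion: τ_AC = 2.46×10^6 Pa, τ_CB = 8.32×10^5 Pa; maximum is in AC.
τ_max = T_AC·r/J = 1352·0.0705/3.88×10^-5 = 2.457×10^6 Pa.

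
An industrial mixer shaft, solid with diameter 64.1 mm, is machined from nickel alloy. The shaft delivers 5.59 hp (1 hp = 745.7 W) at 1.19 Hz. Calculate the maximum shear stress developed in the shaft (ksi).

ω = 2π·1.19 = 7.477 rad/s, so T = P/ω = 5.59×745.7 / 7.477 = 557.5 N·m.
J = πd⁴/32 = π(0.0641)⁴/32 = 1.657×10^-6 m⁴.
τ_max = T·r/J = 557.5 × 0.0320 / 1.657×10^-6 = 1.078×10^7 Pa.

1.56 ksi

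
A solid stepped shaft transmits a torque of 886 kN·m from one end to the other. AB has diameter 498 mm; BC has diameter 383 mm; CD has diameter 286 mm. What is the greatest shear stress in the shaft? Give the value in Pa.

Under the same torque, τ_max = 16T/(πd³) is largest where d is smallest — segment CD (d = 286 mm).
τ_max = 16·886000/(π·(0.286)³) = 1.929×10^8 Pa.

1.93e8 Pa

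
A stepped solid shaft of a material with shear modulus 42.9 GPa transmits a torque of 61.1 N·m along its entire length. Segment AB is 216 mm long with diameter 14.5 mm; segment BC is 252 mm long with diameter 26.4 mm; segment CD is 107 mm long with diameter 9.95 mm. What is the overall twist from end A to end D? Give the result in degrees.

13.6°

J_AB = π(0.0145)⁴/32 = 4.34×10^-9 m⁴; J_BC = π(0.0264)⁴/32 = 4.77×10^-8 m⁴; J_CD = π(0.00995)⁴/32 = 9.62×10^-10 m⁴.
θ = (T/G)·Σ L_i/J_i = (61.10/42.9×10⁹)·(0.216/4.34×10^-9 + 0.252/4.77×10^-8 + 0.107/9.62×10^-10) = 0.2368 rad.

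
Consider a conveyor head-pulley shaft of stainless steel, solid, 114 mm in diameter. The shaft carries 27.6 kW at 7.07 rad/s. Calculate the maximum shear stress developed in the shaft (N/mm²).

13.4 N/mm²

ω = 7.07 rad/s, so T = P/ω = 27.6×10³ / 7.070 = 3904 N·m.
J = πd⁴/32 = π(0.114)⁴/32 = 1.658×10^-5 m⁴.
τ_max = T·r/J = 3904 × 0.0570 / 1.658×10^-5 = 1.342×10^7 Pa.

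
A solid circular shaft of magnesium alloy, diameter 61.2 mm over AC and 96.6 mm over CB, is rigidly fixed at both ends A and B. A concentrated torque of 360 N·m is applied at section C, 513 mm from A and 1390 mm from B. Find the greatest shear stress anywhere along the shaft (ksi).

0.353 ksi

Compatibility: T_A·a/J_AC = T_B·b/J_CB with T_A + T_B = T₀.
J_AC = 1.38×10^-6 m⁴, J_CB = 8.55×10^-6 m⁴, so T_A = T₀·(J_AC/a)/((J_AC/a)+(J_CB/b)) = 109.4 N·m, T_B = 250.6 N·m.
τ in each portion: τ_AC = 2.43×10^6 Pa, τ_CB = 1.42×10^6 Pa; maximum is in AC.
τ_max = T_AC·r/J = 109.4·0.0306/1.38×10^-6 = 2.431×10^6 Pa.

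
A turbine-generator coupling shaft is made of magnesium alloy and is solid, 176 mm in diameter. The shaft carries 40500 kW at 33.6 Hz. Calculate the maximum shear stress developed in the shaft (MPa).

179 MPa

ω = 2π·33.6 = 211.1 rad/s, so T = P/ω = 40500×10³ / 211.1 = 191800 N·m.
J = πd⁴/32 = π(0.176)⁴/32 = 9.420×10^-5 m⁴.
τ_max = T·r/J = 191800 × 0.0880 / 9.420×10^-5 = 1.792×10^8 Pa.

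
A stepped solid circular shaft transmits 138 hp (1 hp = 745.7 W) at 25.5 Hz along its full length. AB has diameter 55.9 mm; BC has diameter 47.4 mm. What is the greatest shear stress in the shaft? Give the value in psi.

ω = 2π·25.5 = 160.2 rad/s, so T = P/ω = 138×745.7 / 160.2 = 642.3 N·m.
Under the same torque, τ_max = 16T/(πd³) is largest where d is smallest — segment BC (d = 47.4 mm).
τ_max = 16·642.3/(π·(0.0474)³) = 3.072×10^7 Pa.

4450 psi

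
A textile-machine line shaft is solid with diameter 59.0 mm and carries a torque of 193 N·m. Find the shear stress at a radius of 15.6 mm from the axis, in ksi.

J = πd⁴/32 = π(0.0590)⁴/32 = 1.190×10^-6 m⁴.
Shear stress varies linearly with radius: τ = T·r/J = 193.0 × 0.0156 / 1.190×10^-6 = 2.531×10^6 Pa.

0.367 ksi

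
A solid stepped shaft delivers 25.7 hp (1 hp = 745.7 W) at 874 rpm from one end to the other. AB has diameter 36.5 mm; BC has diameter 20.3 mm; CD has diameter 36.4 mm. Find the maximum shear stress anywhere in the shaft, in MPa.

ω = 2π·874/60 = 91.53 rad/s, so T = P/ω = 25.7×745.7 / 91.53 = 209.4 N·m.
Under the same torque, τ_max = 16T/(πd³) is largest where d is smallest — segment BC (d = 20.3 mm).
τ_max = 16·209.4/(π·(0.0203)³) = 1.275×10^8 Pa.

127 MPa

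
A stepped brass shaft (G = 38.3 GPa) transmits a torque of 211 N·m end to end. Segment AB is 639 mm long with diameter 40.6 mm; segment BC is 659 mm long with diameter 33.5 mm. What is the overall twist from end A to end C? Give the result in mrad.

42.6 mrad

J_AB = π(0.0406)⁴/32 = 2.67×10^-7 m⁴; J_BC = π(0.0335)⁴/32 = 1.24×10^-7 m⁴.
θ = (T/G)·Σ L_i/J_i = (211.0/38.3×10⁹)·(0.639/2.67×10^-7 + 0.659/1.24×10^-7) = 0.04256 rad.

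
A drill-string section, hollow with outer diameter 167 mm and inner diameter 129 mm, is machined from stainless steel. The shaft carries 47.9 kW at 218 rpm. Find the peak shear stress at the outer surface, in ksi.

ω = 2π·218/60 = 22.83 rad/s, so T = P/ω = 47.9×10³ / 22.83 = 2098 N·m.
J = π(d_o⁴ − d_i⁴)/32 = π(0.167⁴ − 0.129⁴)/32 = 4.917×10^-5 m⁴.
τ_max = T·r/J = 2098 × 0.0835 / 4.917×10^-5 = 3.563×10^6 Pa.

0.517 ksi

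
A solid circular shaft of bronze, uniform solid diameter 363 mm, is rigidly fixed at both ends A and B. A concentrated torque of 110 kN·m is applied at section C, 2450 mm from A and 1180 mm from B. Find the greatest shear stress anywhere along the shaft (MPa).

With uniform GJ and both ends fixed, compatibility θ_AC = θ_CB gives T_A·a = T_B·b, together with T_A + T_B = T₀.
T_A = T₀·b/(a+b) = 110000·1180/3630 = 35760 N·m; T_B = 74240 N·m.
τ in each portion: τ_AC = 3.81×10^6 Pa, τ_CB = 7.91×10^6 Pa; maximum is in CB.
τ_max = T_CB·r/J = 74240·0.181/1.70×10^-3 = 7.905×10^6 Pa.

7.91 MPa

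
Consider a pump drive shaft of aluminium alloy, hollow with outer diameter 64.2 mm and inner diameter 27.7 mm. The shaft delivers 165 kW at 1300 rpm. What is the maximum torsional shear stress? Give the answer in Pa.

ω = 2π·1300/60 = 136.1 rad/s, so T = P/ω = 165×10³ / 136.1 = 1212 N·m.
J = π(d_o⁴ − d_i⁴)/32 = π(0.0642⁴ − 0.0277⁴)/32 = 1.610×10^-6 m⁴.
τ_max = T·r/J = 1212 × 0.0321 / 1.610×10^-6 = 2.417×10^7 Pa.

2.42e7 Pa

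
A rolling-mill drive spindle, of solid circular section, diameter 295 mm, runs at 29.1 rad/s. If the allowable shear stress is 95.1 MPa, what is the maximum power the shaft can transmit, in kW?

13900 kW

J = πd⁴/32 = π(0.295)⁴/32 = 7.435×10^-4 m⁴.
T_max = τ_allow·J/r = 9.51×10^7 × 7.435×10^-4 / 0.147 = 479400 N·m.
ω = 29.1 rad/s, so P_max = T_max·ω = 1.395×10^7 W.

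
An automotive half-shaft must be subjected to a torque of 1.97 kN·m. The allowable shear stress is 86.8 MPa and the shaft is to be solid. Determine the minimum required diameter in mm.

48.7 mm

For a solid shaft τ_max = 16T/(πd³), so d = (16T/(π τ_allow))^(1/3) = (16·1970/(π·8.68×10^7))^(1/3) = 0.04871 m.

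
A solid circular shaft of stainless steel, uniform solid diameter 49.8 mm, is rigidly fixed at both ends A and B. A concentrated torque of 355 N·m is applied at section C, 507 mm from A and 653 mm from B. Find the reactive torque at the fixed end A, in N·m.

200 N·m

With uniform GJ and both ends fixed, compatibility θ_AC = θ_CB gives T_A·a = T_B·b, together with T_A + T_B = T₀.
T_A = T₀·b/(a+b) = 355.0·653/1160 = 199.8 N·m; T_B = 155.2 N·m.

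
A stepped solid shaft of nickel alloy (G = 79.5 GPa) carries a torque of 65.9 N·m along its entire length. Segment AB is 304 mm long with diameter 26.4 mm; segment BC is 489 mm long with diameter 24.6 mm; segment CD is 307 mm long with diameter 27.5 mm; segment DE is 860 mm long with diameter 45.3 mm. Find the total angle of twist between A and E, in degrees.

1.31°

J_AB = π(0.0264)⁴/32 = 4.77×10^-8 m⁴; J_BC = π(0.0246)⁴/32 = 3.60×10^-8 m⁴; J_CD = π(0.0275)⁴/32 = 5.61×10^-8 m⁴; J_DE = π(0.0453)⁴/32 = 4.13×10^-7 m⁴.
θ = (T/G)·Σ L_i/J_i = (65.90/79.5×10⁹)·(0.304/4.77×10^-8 + 0.489/3.60×10^-8 + 0.307/5.61×10^-8 + 0.860/4.13×10^-7) = 0.02282 rad.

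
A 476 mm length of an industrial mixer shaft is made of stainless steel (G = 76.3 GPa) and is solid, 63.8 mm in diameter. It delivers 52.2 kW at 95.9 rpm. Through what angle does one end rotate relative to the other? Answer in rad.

ω = 2π·95.9/60 = 10.04 rad/s, so T = P/ω = 52.2×10³ / 10.04 = 5198 N·m.
J = πd⁴/32 = π(0.0638)⁴/32 = 1.627×10^-6 m⁴.
θ = T·L/(G·J) = 5198 × 0.476 / (76.3×10⁹ × 1.627×10^-6) = 0.01994 rad.

0.0199 rad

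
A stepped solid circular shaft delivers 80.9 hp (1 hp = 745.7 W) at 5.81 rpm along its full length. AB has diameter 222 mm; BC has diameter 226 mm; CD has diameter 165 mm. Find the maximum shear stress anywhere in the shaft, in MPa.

ω = 2π·5.81/60 = 0.6084 rad/s, so T = P/ω = 80.9×745.7 / 0.6084 = 99150 N·m.
Under the same torque, τ_max = 16T/(πd³) is largest where d is smallest — segment CD (d = 165 mm).
τ_max = 16·99150/(π·(0.165)³) = 1.124×10^8 Pa.

112 MPa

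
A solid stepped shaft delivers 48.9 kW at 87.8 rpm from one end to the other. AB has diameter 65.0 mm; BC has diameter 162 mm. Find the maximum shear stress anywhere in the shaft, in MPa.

ω = 2π·87.8/60 = 9.194 rad/s, so T = P/ω = 48.9×10³ / 9.194 = 5318 N·m.
Under the same torque, τ_max = 16T/(πd³) is largest where d is smallest — segment AB (d = 65.0 mm).
τ_max = 16·5318/(π·(0.0650)³) = 9.863×10^7 Pa.

98.6 MPa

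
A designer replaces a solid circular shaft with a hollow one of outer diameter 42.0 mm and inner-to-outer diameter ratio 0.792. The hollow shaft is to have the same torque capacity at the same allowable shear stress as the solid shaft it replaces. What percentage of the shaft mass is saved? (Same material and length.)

48.0 %

Equal τ_max and T ⇒ the solid shaft needs d_s³ = d_o³(1−k⁴), so d_s = 42.0·(1−0.792⁴)^(1/3) = 35.55 mm.
Area ratio A_h/A_s = d_o²(1−k²)/d_s² = (1−k²)/(1−k⁴)^(2/3) = 0.5202.
Mass saving = 1 − 0.5202 = 48.0 %.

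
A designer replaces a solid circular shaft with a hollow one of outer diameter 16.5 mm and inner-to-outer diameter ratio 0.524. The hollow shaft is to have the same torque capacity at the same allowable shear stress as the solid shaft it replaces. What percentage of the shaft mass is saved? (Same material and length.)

Equal τ_max and T ⇒ the solid shaft needs d_s³ = d_o³(1−k⁴), so d_s = 16.5·(1−0.524⁴)^(1/3) = 16.07 mm.
Area ratio A_h/A_s = d_o²(1−k²)/d_s² = (1−k²)/(1−k⁴)^(2/3) = 0.7643.
Mass saving = 1 − 0.7643 = 23.6 %.

23.6 %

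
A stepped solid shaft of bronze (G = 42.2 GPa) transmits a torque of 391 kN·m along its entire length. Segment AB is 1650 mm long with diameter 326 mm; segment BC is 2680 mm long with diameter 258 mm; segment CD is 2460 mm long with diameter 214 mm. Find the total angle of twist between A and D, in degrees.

10.4°

J_AB = π(0.326)⁴/32 = 1.11×10^-3 m⁴; J_BC = π(0.258)⁴/32 = 4.35×10^-4 m⁴; J_CD = π(0.214)⁴/32 = 2.06×10^-4 m⁴.
θ = (T/G)·Σ L_i/J_i = (391000/42.2×10⁹)·(1.65/1.11×10^-3 + 2.68/4.35×10^-4 + 2.46/2.06×10^-4) = 0.1816 rad.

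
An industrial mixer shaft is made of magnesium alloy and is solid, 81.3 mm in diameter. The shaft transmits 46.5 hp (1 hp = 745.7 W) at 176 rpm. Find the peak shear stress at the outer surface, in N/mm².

ω = 2π·176/60 = 18.43 rad/s, so T = P/ω = 46.5×745.7 / 18.43 = 1881 N·m.
J = πd⁴/32 = π(0.0813)⁴/32 = 4.289×10^-6 m⁴.
τ_max = T·r/J = 1881 × 0.0406 / 4.289×10^-6 = 1.783×10^7 Pa.

17.8 N/mm²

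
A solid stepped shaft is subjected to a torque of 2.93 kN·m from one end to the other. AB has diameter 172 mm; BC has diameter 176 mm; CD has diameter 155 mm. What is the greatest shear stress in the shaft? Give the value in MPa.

Under the same torque, τ_max = 16T/(πd³) is largest where d is smallest — segment CD (d = 155 mm).
τ_max = 16·2930/(π·(0.155)³) = 4.007×10^6 Pa.

4.01 MPa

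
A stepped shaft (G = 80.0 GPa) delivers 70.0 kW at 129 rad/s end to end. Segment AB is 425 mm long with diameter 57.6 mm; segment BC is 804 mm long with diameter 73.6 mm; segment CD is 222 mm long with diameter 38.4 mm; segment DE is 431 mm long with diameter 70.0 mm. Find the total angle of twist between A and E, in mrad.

12.9 mrad

ω = 129 rad/s, so T = P/ω = 70.0×10³ / 129.0 = 542.6 N·m.
J_AB = π(0.0576)⁴/32 = 1.08×10^-6 m⁴; J_BC = π(0.0736)⁴/32 = 2.88×10^-6 m⁴; J_CD = π(0.0384)⁴/32 = 2.13×10^-7 m⁴; J_DE = π(0.0700)⁴/32 = 2.36×10^-6 m⁴.
θ = (T/G)·Σ L_i/J_i = (542.6/80.0×10⁹)·(0.425/1.08×10^-6 + 0.804/2.88×10^-6 + 0.222/2.13×10^-7 + 0.431/2.36×10^-6) = 0.01286 rad.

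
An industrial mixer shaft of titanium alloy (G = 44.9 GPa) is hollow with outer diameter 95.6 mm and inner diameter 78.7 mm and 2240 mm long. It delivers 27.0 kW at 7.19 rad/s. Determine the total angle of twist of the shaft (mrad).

42.2 mrad

ω = 7.19 rad/s, so T = P/ω = 27.0×10³ / 7.190 = 3755 N·m.
J = π(d_o⁴ − d_i⁴)/32 = π(0.0956⁴ − 0.0787⁴)/32 = 4.434×10^-6 m⁴.
θ = T·L/(G·J) = 3755 × 2.24 / (44.9×10⁹ × 4.434×10^-6) = 0.04225 rad.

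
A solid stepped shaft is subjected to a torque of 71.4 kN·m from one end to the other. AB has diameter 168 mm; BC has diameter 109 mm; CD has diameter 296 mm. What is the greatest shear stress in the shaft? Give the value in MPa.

281 MPa

Under the same torque, τ_max = 16T/(πd³) is largest where d is smallest — segment BC (d = 109 mm).
τ_max = 16·71400/(π·(0.109)³) = 2.808×10^8 Pa.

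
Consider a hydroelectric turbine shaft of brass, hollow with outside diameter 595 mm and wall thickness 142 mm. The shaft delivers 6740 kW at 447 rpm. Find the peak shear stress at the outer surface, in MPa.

3.76 MPa

ω = 2π·447/60 = 46.81 rad/s, so T = P/ω = 6740×10³ / 46.81 = 144000 N·m.
J = π(d_o⁴ − d_i⁴)/32 = π(0.595⁴ − 0.311⁴)/32 = 0.01139 m⁴.
τ_max = T·r/J = 144000 × 0.297 / 0.01139 = 3.762×10^6 Pa.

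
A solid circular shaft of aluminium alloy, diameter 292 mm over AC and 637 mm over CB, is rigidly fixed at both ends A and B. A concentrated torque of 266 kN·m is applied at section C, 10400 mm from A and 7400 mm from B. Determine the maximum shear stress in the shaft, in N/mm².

5.08 N/mm²

Compatibility: T_A·a/J_AC = T_B·b/J_CB with T_A + T_B = T₀.
J_AC = 7.14×10^-4 m⁴, J_CB = 0.0162 m⁴, so T_A = T₀·(J_AC/a)/((J_AC/a)+(J_CB/b)) = 8103 N·m, T_B = 257900 N·m.
τ in each portion: τ_AC = 1.66×10^6 Pa, τ_CB = 5.08×10^6 Pa; maximum is in CB.
τ_max = T_CB·r/J = 257900·0.319/0.0162 = 5.082×10^6 Pa.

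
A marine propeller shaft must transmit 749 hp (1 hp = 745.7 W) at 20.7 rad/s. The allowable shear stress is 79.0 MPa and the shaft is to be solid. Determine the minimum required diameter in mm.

120 mm

ω = 20.7 rad/s, so T = P/ω = 749×745.7 / 20.70 = 26980 N·m.
For a solid shaft τ_max = 16T/(πd³), so d = (16T/(π τ_allow))^(1/3) = (16·26980/(π·7.90×10^7))^(1/3) = 0.1203 m.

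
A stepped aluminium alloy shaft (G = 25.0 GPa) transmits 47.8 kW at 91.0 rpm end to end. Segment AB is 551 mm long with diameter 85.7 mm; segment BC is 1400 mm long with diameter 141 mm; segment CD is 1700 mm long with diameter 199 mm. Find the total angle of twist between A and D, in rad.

0.0303 rad

ω = 2π·91.0/60 = 9.529 rad/s, so T = P/ω = 47.8×10³ / 9.529 = 5016 N·m.
J_AB = π(0.0857)⁴/32 = 5.30×10^-6 m⁴; J_BC = π(0.141)⁴/32 = 3.88×10^-5 m⁴; J_CD = π(0.199)⁴/32 = 1.54×10^-4 m⁴.
θ = (T/G)·Σ L_i/J_i = (5016/25.0×10⁹)·(0.551/5.30×10^-6 + 1.40/3.88×10^-5 + 1.70/1.54×10^-4) = 0.03033 rad.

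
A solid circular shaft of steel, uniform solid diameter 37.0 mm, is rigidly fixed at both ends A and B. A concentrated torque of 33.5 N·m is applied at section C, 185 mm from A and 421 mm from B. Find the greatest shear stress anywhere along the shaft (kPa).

2340 kPa

With uniform GJ and both ends fixed, compatibility θ_AC = θ_CB gives T_A·a = T_B·b, together with T_A + T_B = T₀.
T_A = T₀·b/(a+b) = 33.50·421/606.0 = 23.27 N·m; T_B = 10.23 N·m.
τ in each portion: τ_AC = 2.34×10^6 Pa, τ_CB = 1.03×10^6 Pa; maximum is in AC.
τ_max = T_AC·r/J = 23.27·0.0185/1.84×10^-7 = 2.340×10^6 Pa.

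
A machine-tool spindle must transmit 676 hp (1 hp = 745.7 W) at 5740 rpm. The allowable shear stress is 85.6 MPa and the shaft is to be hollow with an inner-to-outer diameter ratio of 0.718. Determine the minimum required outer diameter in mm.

40.8 mm

ω = 2π·5740/60 = 601.1 rad/s, so T = P/ω = 676×745.7 / 601.1 = 838.6 N·m.
For a hollow shaft with d_i/d_o = 0.718: τ_max = 16T/(π d_o³ (1−k⁴)), so d_o = [16T/(π τ_allow (1−k⁴))]^(1/3) = [16·838.6/(π·8.56×10^7·0.7342)]^(1/3) = 0.04081 m.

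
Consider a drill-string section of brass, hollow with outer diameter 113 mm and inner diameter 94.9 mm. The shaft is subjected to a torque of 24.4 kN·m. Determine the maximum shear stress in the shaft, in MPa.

171 MPa

J = π(d_o⁴ − d_i⁴)/32 = π(0.113⁴ − 0.0949⁴)/32 = 8.044×10^-6 m⁴.
τ_max = T·r/J = 24400 × 0.0565 / 8.044×10^-6 = 1.714×10^8 Pa.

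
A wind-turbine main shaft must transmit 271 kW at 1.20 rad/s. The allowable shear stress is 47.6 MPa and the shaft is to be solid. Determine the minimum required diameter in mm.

ω = 1.20 rad/s, so T = P/ω = 271×10³ / 1.200 = 225800 N·m.
For a solid shaft τ_max = 16T/(πd³), so d = (16T/(π τ_allow))^(1/3) = (16·225800/(π·4.76×10^7))^(1/3) = 0.2891 m.

289 mm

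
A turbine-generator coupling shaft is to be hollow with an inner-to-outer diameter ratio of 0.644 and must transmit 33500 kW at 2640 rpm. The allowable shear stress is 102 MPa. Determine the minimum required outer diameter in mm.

194 mm

ω = 2π·2640/60 = 276.5 rad/s, so T = P/ω = 33500×10³ / 276.5 = 121200 N·m.
For a hollow shaft with d_i/d_o = 0.644: τ_max = 16T/(π d_o³ (1−k⁴)), so d_o = [16T/(π τ_allow (1−k⁴))]^(1/3) = [16·121200/(π·1.02×10^8·0.8280)]^(1/3) = 0.1941 m.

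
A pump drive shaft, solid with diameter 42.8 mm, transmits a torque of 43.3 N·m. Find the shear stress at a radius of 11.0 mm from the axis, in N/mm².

J = πd⁴/32 = π(0.0428)⁴/32 = 3.294×10^-7 m⁴.
Shear stress varies linearly with radius: τ = T·r/J = 43.30 × 0.0110 / 3.294×10^-7 = 1.446×10^6 Pa.

1.45 N/mm²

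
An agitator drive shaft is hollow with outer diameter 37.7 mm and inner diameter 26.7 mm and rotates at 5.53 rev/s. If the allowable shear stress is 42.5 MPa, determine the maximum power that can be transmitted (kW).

J = π(d_o⁴ − d_i⁴)/32 = π(0.0377⁴ − 0.0267⁴)/32 = 1.484×10^-7 m⁴.
T_max = τ_allow·J/r = 4.25×10^7 × 1.484×10^-7 / 0.0189 = 334.6 N·m.
ω = 2π·5.53 = 34.75 rad/s, so P_max = T_max·ω = 1.163×10^4 W.

11.6 kW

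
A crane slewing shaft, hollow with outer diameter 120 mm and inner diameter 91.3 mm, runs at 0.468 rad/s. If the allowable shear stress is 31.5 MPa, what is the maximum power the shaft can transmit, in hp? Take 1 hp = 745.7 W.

J = π(d_o⁴ − d_i⁴)/32 = π(0.120⁴ − 0.0913⁴)/32 = 1.354×10^-5 m⁴.
T_max = τ_allow·J/r = 3.15×10^7 × 1.354×10^-5 / 0.0600 = 7106 N·m.
ω = 0.468 rad/s, so P_max = T_max·ω = 3326 W.

4.46 hp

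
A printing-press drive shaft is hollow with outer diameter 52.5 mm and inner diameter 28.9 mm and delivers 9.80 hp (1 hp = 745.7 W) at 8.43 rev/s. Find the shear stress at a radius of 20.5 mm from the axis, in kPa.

ω = 2π·8.43 = 52.97 rad/s, so T = P/ω = 9.80×745.7 / 52.97 = 138.0 N·m.
J = π(d_o⁴ − d_i⁴)/32 = π(0.0525⁴ − 0.0289⁴)/32 = 6.773×10^-7 m⁴.
Shear stress varies linearly with radius: τ = T·r/J = 138.0 × 0.0205 / 6.773×10^-7 = 4.176×10^6 Pa.

4180 kPa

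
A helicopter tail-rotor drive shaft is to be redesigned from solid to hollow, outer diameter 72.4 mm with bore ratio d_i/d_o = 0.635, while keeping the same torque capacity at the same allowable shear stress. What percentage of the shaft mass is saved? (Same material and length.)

32.8 %

Equal τ_max and T ⇒ the solid shaft needs d_s³ = d_o³(1−k⁴), so d_s = 72.4·(1−0.635⁴)^(1/3) = 68.24 mm.
Area ratio A_h/A_s = d_o²(1−k²)/d_s² = (1−k²)/(1−k⁴)^(2/3) = 0.6717.
Mass saving = 1 − 0.6717 = 32.8 %.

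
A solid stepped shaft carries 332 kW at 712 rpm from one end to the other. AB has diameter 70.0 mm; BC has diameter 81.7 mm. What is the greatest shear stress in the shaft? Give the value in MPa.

66.1 MPa

ω = 2π·712/60 = 74.56 rad/s, so T = P/ω = 332×10³ / 74.56 = 4453 N·m.
Under the same torque, τ_max = 16T/(πd³) is largest where d is smallest — segment AB (d = 70.0 mm).
τ_max = 16·4453/(π·(0.0700)³) = 6.612×10^7 Pa.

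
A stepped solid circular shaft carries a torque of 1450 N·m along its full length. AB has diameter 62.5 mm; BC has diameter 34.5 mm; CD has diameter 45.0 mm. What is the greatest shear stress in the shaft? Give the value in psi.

26100 psi

Under the same torque, τ_max = 16T/(πd³) is largest where d is smallest — segment BC (d = 34.5 mm).
τ_max = 16·1450/(π·(0.0345)³) = 1.798×10^8 Pa.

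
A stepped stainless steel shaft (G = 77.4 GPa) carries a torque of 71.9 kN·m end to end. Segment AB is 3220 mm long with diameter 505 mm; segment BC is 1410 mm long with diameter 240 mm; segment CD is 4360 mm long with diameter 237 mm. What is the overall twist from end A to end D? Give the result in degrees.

J_AB = π(0.505)⁴/32 = 6.39×10^-3 m⁴; J_BC = π(0.240)⁴/32 = 3.26×10^-4 m⁴; J_CD = π(0.237)⁴/32 = 3.10×10^-4 m⁴.
θ = (T/G)·Σ L_i/J_i = (71900/77.4×10⁹)·(3.22/6.39×10^-3 + 1.41/3.26×10^-4 + 4.36/3.10×10^-4) = 0.01757 rad.

1.01°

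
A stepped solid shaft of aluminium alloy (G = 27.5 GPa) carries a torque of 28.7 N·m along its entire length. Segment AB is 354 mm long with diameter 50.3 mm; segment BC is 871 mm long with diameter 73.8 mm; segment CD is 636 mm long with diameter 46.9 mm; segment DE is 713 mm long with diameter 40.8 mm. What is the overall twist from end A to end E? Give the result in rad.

0.00503 rad

J_AB = π(0.0503)⁴/32 = 6.28×10^-7 m⁴; J_BC = π(0.0738)⁴/32 = 2.91×10^-6 m⁴; J_CD = π(0.0469)⁴/32 = 4.75×10^-7 m⁴; J_DE = π(0.0408)⁴/32 = 2.72×10^-7 m⁴.
θ = (T/G)·Σ L_i/J_i = (28.70/27.5×10⁹)·(0.354/6.28×10^-7 + 0.871/2.91×10^-6 + 0.636/4.75×10^-7 + 0.713/2.72×10^-7) = 5.033×10^-3 rad.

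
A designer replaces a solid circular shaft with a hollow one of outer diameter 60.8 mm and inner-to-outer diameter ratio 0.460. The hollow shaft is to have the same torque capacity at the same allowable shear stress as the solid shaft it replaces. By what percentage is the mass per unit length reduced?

18.7 %

Equal τ_max and T ⇒ the solid shaft needs d_s³ = d_o³(1−k⁴), so d_s = 60.8·(1−0.460⁴)^(1/3) = 59.88 mm.
Area ratio A_h/A_s = d_o²(1−k²)/d_s² = (1−k²)/(1−k⁴)^(2/3) = 0.8128.
Mass saving = 1 − 0.8128 = 18.7 %.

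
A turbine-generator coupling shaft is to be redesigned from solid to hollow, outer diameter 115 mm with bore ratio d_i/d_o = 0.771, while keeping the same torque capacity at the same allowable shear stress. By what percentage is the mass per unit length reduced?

Equal τ_max and T ⇒ the solid shaft needs d_s³ = d_o³(1−k⁴), so d_s = 115·(1−0.771⁴)^(1/3) = 99.45 mm.
Area ratio A_h/A_s = d_o²(1−k²)/d_s² = (1−k²)/(1−k⁴)^(2/3) = 0.5423.
Mass saving = 1 − 0.5423 = 45.8 %.

45.8 %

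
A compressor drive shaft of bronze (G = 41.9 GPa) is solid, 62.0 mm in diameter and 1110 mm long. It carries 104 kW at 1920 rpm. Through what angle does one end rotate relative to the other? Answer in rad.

0.00945 rad

ω = 2π·1920/60 = 201.1 rad/s, so T = P/ω = 104×10³ / 201.1 = 517.3 N·m.
J = πd⁴/32 = π(0.0620)⁴/32 = 1.451×10^-6 m⁴.
θ = T·L/(G·J) = 517.3 × 1.11 / (41.9×10⁹ × 1.451×10^-6) = 9.446×10^-3 rad.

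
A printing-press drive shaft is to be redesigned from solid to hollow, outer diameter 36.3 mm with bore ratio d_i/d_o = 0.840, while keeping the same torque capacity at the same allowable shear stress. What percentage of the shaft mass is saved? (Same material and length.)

53.4 %

Equal τ_max and T ⇒ the solid shaft needs d_s³ = d_o³(1−k⁴), so d_s = 36.3·(1−0.840⁴)^(1/3) = 28.85 mm.
Area ratio A_h/A_s = d_o²(1−k²)/d_s² = (1−k²)/(1−k⁴)^(2/3) = 0.4660.
Mass saving = 1 − 0.4660 = 53.4 %.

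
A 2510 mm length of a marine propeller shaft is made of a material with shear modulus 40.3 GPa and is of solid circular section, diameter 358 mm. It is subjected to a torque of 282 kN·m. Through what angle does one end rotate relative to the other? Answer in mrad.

J = πd⁴/32 = π(0.358)⁴/32 = 1.613×10^-3 m⁴.
θ = T·L/(G·J) = 282000 × 2.51 / (40.3×10⁹ × 1.613×10^-3) = 0.01089 rad.

10.9 mrad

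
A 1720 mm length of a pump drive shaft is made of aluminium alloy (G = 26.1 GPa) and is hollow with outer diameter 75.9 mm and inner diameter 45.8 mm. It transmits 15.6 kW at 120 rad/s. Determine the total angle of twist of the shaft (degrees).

ω = 120 rad/s, so T = P/ω = 15.6×10³ / 120.0 = 130.0 N·m.
J = π(d_o⁴ − d_i⁴)/32 = π(0.0759⁴ − 0.0458⁴)/32 = 2.826×10^-6 m⁴.
θ = T·L/(G·J) = 130.0 × 1.72 / (26.1×10⁹ × 2.826×10^-6) = 3.031×10^-3 rad.

0.174°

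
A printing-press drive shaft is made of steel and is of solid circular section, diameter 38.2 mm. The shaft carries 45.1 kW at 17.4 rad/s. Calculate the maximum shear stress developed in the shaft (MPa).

237 MPa

ω = 17.4 rad/s, so T = P/ω = 45.1×10³ / 17.40 = 2592 N·m.
J = πd⁴/32 = π(0.0382)⁴/32 = 2.091×10^-7 m⁴.
τ_max = T·r/J = 2592 × 0.0191 / 2.091×10^-7 = 2.368×10^8 Pa.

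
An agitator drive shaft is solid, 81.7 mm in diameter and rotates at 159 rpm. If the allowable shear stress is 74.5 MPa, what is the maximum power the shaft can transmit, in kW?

J = πd⁴/32 = π(0.0817)⁴/32 = 4.374×10^-6 m⁴.
T_max = τ_allow·J/r = 7.45×10^7 × 4.374×10^-6 / 0.0409 = 7977 N·m.
ω = 2π·159/60 = 16.65 rad/s, so P_max = T_max·ω = 1.328×10^5 W.

133 kW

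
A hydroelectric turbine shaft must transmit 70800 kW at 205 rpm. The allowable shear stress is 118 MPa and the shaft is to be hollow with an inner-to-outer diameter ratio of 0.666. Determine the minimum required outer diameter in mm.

ω = 2π·205/60 = 21.47 rad/s, so T = P/ω = 70800×10³ / 21.47 = 3.298e6 N·m.
For a hollow shaft with d_i/d_o = 0.666: τ_max = 16T/(π d_o³ (1−k⁴)), so d_o = [16T/(π τ_allow (1−k⁴))]^(1/3) = [16·3.298e6/(π·1.18×10^8·0.8033)]^(1/3) = 0.5617 m.

562 mm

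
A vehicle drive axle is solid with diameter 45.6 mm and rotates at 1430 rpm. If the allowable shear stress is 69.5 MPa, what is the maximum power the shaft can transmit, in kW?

194 kW

J = πd⁴/32 = π(0.0456)⁴/32 = 4.245×10^-7 m⁴.
T_max = τ_allow·J/r = 6.95×10^7 × 4.245×10^-7 / 0.0228 = 1294 N·m.
ω = 2π·1430/60 = 149.7 rad/s, so P_max = T_max·ω = 1.938×10^5 W.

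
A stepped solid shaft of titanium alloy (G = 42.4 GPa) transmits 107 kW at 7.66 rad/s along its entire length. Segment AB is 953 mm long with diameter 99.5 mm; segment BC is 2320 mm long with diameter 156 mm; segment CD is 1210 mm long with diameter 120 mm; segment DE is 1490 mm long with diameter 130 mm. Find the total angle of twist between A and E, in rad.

ω = 7.66 rad/s, so T = P/ω = 107×10³ / 7.660 = 13970 N·m.
J_AB = π(0.0995)⁴/32 = 9.62×10^-6 m⁴; J_BC = π(0.156)⁴/32 = 5.81×10^-5 m⁴; J_CD = π(0.120)⁴/32 = 2.04×10^-5 m⁴; J_DE = π(0.130)⁴/32 = 2.80×10^-5 m⁴.
θ = (T/G)·Σ L_i/J_i = (13970/42.4×10⁹)·(0.953/9.62×10^-6 + 2.32/5.81×10^-5 + 1.21/2.04×10^-5 + 1.49/2.80×10^-5) = 0.08286 rad.

0.0829 rad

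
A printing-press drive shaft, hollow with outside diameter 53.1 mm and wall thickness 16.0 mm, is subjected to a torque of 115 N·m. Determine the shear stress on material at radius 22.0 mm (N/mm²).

J = π(d_o⁴ − d_i⁴)/32 = π(0.0531⁴ − 0.0211⁴)/32 = 7.610×10^-7 m⁴.
Shear stress varies linearly with radius: τ = T·r/J = 115.0 × 0.0220 / 7.610×10^-7 = 3.324×10^6 Pa.

3.32 N/mm²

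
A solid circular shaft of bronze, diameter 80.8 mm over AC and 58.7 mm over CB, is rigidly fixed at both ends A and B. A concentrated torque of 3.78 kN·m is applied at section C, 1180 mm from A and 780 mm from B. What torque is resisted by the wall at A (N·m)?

Compatibility: T_A·a/J_AC = T_B·b/J_CB with T_A + T_B = T₀.
J_AC = 4.18×10^-6 m⁴, J_CB = 1.17×10^-6 m⁴, so T_A = T₀·(J_AC/a)/((J_AC/a)+(J_CB/b)) = 2659 N·m, T_B = 1121 N·m.

2660 N·m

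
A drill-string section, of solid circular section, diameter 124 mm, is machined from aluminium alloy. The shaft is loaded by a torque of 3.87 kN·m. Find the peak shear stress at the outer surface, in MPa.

J = πd⁴/32 = π(0.124)⁴/32 = 2.321×10^-5 m⁴.
τ_max = T·r/J = 3870 × 0.0620 / 2.321×10^-5 = 1.034×10^7 Pa.

10.3 MPa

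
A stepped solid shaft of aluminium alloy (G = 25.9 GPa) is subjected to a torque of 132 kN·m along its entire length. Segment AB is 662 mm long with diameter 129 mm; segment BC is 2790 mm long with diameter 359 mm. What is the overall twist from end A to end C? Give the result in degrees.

J_AB = π(0.129)⁴/32 = 2.72×10^-5 m⁴; J_BC = π(0.359)⁴/32 = 1.63×10^-3 m⁴.
θ = (T/G)·Σ L_i/J_i = (132000/25.9×10⁹)·(0.662/2.72×10^-5 + 2.79/1.63×10^-3) = 0.1328 rad.

7.61°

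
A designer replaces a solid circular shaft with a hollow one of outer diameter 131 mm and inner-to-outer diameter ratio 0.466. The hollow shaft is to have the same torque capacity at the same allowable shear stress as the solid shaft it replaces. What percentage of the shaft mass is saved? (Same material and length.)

19.2 %

Equal τ_max and T ⇒ the solid shaft needs d_s³ = d_o³(1−k⁴), so d_s = 131·(1−0.466⁴)^(1/3) = 128.9 mm.
Area ratio A_h/A_s = d_o²(1−k²)/d_s² = (1−k²)/(1−k⁴)^(2/3) = 0.8085.
Mass saving = 1 − 0.8085 = 19.2 %.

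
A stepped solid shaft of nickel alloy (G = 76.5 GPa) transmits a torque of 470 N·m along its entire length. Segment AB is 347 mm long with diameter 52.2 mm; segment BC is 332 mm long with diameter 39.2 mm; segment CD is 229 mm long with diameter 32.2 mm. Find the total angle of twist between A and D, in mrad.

J_AB = π(0.0522)⁴/32 = 7.29×10^-7 m⁴; J_BC = π(0.0392)⁴/32 = 2.32×10^-7 m⁴; J_CD = π(0.0322)⁴/32 = 1.06×10^-7 m⁴.
θ = (T/G)·Σ L_i/J_i = (470.0/76.5×10⁹)·(0.347/7.29×10^-7 + 0.332/2.32×10^-7 + 0.229/1.06×10^-7) = 0.02505 rad.

25.1 mrad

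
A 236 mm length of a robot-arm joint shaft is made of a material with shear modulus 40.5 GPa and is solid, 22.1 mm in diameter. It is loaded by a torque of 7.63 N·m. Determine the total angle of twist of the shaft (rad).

0.00190 rad

J = πd⁴/32 = π(0.0221)⁴/32 = 2.342×10^-8 m⁴.
θ = T·L/(G·J) = 7.630 × 0.236 / (40.5×10⁹ × 2.342×10^-8) = 1.899×10^-3 rad.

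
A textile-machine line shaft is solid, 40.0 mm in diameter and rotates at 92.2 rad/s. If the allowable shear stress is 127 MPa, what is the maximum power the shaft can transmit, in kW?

J = πd⁴/32 = π(0.0400)⁴/32 = 2.513×10^-7 m⁴.
T_max = τ_allow·J/r = 1.27×10^8 × 2.513×10^-7 / 0.0200 = 1596 N·m.
ω = 92.2 rad/s, so P_max = T_max·ω = 1.471×10^5 W.

147 kW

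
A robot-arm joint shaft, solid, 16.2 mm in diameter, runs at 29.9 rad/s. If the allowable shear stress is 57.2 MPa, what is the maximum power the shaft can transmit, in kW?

1.43 kW

J = πd⁴/32 = π(0.0162)⁴/32 = 6.762×10^-9 m⁴.
T_max = τ_allow·J/r = 5.72×10^7 × 6.762×10^-9 / 0.00810 = 47.75 N·m.
ω = 29.9 rad/s, so P_max = T_max·ω = 1428 W.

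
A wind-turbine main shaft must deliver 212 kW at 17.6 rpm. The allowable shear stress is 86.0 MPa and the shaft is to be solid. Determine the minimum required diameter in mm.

ω = 2π·17.6/60 = 1.843 rad/s, so T = P/ω = 212×10³ / 1.843 = 115000 N·m.
For a solid shaft τ_max = 16T/(πd³), so d = (16T/(π τ_allow))^(1/3) = (16·115000/(π·8.60×10^7))^(1/3) = 0.1896 m.

190 mm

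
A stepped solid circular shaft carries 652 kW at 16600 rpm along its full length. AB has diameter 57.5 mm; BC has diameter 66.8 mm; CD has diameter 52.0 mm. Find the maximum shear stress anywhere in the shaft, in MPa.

ω = 2π·16600/60 = 1738 rad/s, so T = P/ω = 652×10³ / 1738 = 375.1 N·m.
Under the same torque, τ_max = 16T/(πd³) is largest where d is smallest — segment CD (d = 52.0 mm).
τ_max = 16·375.1/(π·(0.0520)³) = 1.359×10^7 Pa.

13.6 MPa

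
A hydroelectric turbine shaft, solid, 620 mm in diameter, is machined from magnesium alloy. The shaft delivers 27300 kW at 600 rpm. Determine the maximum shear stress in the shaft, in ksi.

ω = 2π·600/60 = 62.83 rad/s, so T = P/ω = 27300×10³ / 62.83 = 434500 N·m.
J = πd⁴/32 = π(0.620)⁴/32 = 0.01451 m⁴.
τ_max = T·r/J = 434500 × 0.310 / 0.01451 = 9.285×10^6 Pa.

1.35 ksi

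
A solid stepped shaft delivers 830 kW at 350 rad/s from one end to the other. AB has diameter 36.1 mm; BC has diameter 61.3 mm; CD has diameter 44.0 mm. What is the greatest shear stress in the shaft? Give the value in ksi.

ω = 350 rad/s, so T = P/ω = 830×10³ / 350.0 = 2371 N·m.
Under the same torque, τ_max = 16T/(πd³) is largest where d is smallest — segment AB (d = 36.1 mm).
τ_max = 16·2371/(π·(0.0361)³) = 2.567×10^8 Pa.

37.2 ksi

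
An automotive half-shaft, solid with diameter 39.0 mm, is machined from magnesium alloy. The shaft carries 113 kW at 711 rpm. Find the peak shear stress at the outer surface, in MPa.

130 MPa

ω = 2π·711/60 = 74.46 rad/s, so T = P/ω = 113×10³ / 74.46 = 1518 N·m.
J = πd⁴/32 = π(0.0390)⁴/32 = 2.271×10^-7 m⁴.
τ_max = T·r/J = 1518 × 0.0195 / 2.271×10^-7 = 1.303×10^8 Pa.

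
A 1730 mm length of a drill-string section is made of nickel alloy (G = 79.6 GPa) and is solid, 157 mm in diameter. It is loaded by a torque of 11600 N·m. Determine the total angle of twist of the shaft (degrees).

0.242°

J = πd⁴/32 = π(0.157)⁴/32 = 5.965×10^-5 m⁴.
θ = T·L/(G·J) = 11600 × 1.73 / (79.6×10⁹ × 5.965×10^-5) = 4.227×10^-3 rad.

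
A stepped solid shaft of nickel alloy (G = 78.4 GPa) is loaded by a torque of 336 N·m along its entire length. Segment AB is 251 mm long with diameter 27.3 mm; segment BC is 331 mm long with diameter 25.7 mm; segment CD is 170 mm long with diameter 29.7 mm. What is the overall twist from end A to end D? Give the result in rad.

J_AB = π(0.0273)⁴/32 = 5.45×10^-8 m⁴; J_BC = π(0.0257)⁴/32 = 4.28×10^-8 m⁴; J_CD = π(0.0297)⁴/32 = 7.64×10^-8 m⁴.
θ = (T/G)·Σ L_i/J_i = (336.0/78.4×10⁹)·(0.251/5.45×10^-8 + 0.331/4.28×10^-8 + 0.170/7.64×10^-8) = 0.06239 rad.

0.0624 rad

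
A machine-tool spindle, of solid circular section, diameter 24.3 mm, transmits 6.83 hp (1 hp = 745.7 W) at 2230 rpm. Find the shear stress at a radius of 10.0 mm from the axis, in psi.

ω = 2π·2230/60 = 233.5 rad/s, so T = P/ω = 6.83×745.7 / 233.5 = 21.81 N·m.
J = πd⁴/32 = π(0.0243)⁴/32 = 3.423×10^-8 m⁴.
Shear stress varies linearly with radius: τ = T·r/J = 21.81 × 0.0100 / 3.423×10^-8 = 6.371×10^6 Pa.

924 psi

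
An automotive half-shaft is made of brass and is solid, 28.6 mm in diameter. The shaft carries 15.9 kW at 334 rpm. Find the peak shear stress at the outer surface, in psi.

14400 psi

ω = 2π·334/60 = 34.98 rad/s, so T = P/ω = 15.9×10³ / 34.98 = 454.6 N·m.
J = πd⁴/32 = π(0.0286)⁴/32 = 6.568×10^-8 m⁴.
τ_max = T·r/J = 454.6 × 0.0143 / 6.568×10^-8 = 9.897×10^7 Pa.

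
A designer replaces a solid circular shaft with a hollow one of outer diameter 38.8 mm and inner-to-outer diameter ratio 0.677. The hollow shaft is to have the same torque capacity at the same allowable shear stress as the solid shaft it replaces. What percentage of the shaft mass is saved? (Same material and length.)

Equal τ_max and T ⇒ the solid shaft needs d_s³ = d_o³(1−k⁴), so d_s = 38.8·(1−0.677⁴)^(1/3) = 35.87 mm.
Area ratio A_h/A_s = d_o²(1−k²)/d_s² = (1−k²)/(1−k⁴)^(2/3) = 0.6339.
Mass saving = 1 − 0.6339 = 36.6 %.

36.6 %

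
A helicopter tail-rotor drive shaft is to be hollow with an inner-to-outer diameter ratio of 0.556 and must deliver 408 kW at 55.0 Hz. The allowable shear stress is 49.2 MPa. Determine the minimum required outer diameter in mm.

51.3 mm

ω = 2π·55.0 = 345.6 rad/s, so T = P/ω = 408×10³ / 345.6 = 1181 N·m.
For a hollow shaft with d_i/d_o = 0.556: τ_max = 16T/(π d_o³ (1−k⁴)), so d_o = [16T/(π τ_allow (1−k⁴))]^(1/3) = [16·1181/(π·4.92×10^7·0.9044)]^(1/3) = 0.05132 m.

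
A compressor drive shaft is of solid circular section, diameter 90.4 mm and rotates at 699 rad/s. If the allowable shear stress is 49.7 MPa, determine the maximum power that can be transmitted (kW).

5040 kW

J = πd⁴/32 = π(0.0904)⁴/32 = 6.557×10^-6 m⁴.
T_max = τ_allow·J/r = 4.97×10^7 × 6.557×10^-6 / 0.0452 = 7209 N·m.
ω = 699 rad/s, so P_max = T_max·ω = 5.039×10^6 W.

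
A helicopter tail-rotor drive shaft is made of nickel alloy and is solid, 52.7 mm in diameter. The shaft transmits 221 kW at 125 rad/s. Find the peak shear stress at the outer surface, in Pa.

6.15e7 Pa

ω = 125 rad/s, so T = P/ω = 221×10³ / 125.0 = 1768 N·m.
J = πd⁴/32 = π(0.0527)⁴/32 = 7.573×10^-7 m⁴.
τ_max = T·r/J = 1768 × 0.0264 / 7.573×10^-7 = 6.152×10^7 Pa.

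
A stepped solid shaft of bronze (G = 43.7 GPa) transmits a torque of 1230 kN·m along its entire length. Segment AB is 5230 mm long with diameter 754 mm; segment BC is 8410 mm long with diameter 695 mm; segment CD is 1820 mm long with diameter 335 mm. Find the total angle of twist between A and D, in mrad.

56.4 mrad

J_AB = π(0.754)⁴/32 = 0.0317 m⁴; J_BC = π(0.695)⁴/32 = 0.0229 m⁴; J_CD = π(0.335)⁴/32 = 1.24×10^-3 m⁴.
θ = (T/G)·Σ L_i/J_i = (1.230e6/43.7×10⁹)·(5.23/0.0317 + 8.41/0.0229 + 1.82/1.24×10^-3) = 0.05640 rad.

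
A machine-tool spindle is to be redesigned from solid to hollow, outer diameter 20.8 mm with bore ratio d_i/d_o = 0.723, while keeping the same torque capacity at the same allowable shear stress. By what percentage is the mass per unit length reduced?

Equal τ_max and T ⇒ the solid shaft needs d_s³ = d_o³(1−k⁴), so d_s = 20.8·(1−0.723⁴)^(1/3) = 18.70 mm.
Area ratio A_h/A_s = d_o²(1−k²)/d_s² = (1−k²)/(1−k⁴)^(2/3) = 0.5904.
Mass saving = 1 − 0.5904 = 41.0 %.

41.0 %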